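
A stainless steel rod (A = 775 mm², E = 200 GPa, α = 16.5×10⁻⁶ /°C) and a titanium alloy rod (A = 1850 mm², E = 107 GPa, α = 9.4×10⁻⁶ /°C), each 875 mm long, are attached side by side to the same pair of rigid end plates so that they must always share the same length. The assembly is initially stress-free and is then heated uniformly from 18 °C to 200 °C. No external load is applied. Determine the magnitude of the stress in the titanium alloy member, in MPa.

Both members must finish at the same length. With the larger α, the stainless steel tends to over-expand; the plates restrain it, putting the stainless steel in compression and the titanium alloy in tension. With no external load the two internal forces are equal and opposite, magnitude P.
Setting the final lengths equal and cancelling L: (α₁ − α₂)ΔT = P/(A₁E₁) + P/(A₂E₂).
|α₁ − α₂|·ΔT = 7.1×10⁻⁶ × 182 = 0.001292.
1/(A₁E₁) + 1/(A₂E₂) = 1/(775×200×10³) + 1/(1850×107×10³) = 1.15×10⁻⁸ N⁻¹.
So P = 0.001292 / 1.15×10⁻⁸ = 112.3 kN.
σ_{titanium alloy} = P/A₂ = 112300/1850 = 60.72 MPa, tensile.

σ ≈ 60.7 MPa (tensile)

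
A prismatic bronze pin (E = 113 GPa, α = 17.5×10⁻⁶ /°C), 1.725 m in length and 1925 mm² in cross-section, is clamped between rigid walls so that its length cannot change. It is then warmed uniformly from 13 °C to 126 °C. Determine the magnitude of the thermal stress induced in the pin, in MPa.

With length fixed, the mechanical strain must cancel the thermal strain αΔT = 17.5×10⁻⁶ × 113 = 1977.5×10⁻⁶.
σ = EαΔT = 113×10³ × 17.5×10⁻⁶ × 113 = 223.5 MPa (compressive; the pin is trying to expand).

σ ≈ 223 MPa (compressive)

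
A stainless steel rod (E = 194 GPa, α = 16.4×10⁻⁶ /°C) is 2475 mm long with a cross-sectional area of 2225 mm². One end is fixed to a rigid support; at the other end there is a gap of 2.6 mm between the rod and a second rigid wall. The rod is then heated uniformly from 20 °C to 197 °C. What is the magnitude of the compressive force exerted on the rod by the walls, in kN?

If the wall were absent the rod would grow by αΔT L = 16.4×10⁻⁶ × 177 × 2475 = 7.184 mm.
This exceeds the 2.6 mm gap, so the wall pushes back. The portion of expansion that must be recovered elastically is δ_free − gap = 7.184 − 2.6 = 4.584 mm.
So σ = E(δ_free − g)/L = 194×10³ × 4.584/2475 = 359.3 MPa.
Force on the wall = σA = 359.3 × 2225 mm² = 799.5 kN.

P ≈ 800 kN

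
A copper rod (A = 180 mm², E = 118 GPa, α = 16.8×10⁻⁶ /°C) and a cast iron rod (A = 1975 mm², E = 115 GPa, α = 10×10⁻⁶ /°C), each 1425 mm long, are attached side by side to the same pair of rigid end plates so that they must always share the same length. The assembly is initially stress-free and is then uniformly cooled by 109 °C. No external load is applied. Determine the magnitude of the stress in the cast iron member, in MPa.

σ ≈ 7.29 MPa (compressive)

Both members must finish at the same length. With the larger α, the copper tends to over-contract; the plates restrain it, putting the copper in tension and the cast iron in compression. With no external load the two internal forces are equal and opposite, magnitude P.
Setting the final lengths equal and cancelling L: (α₁ − α₂)ΔT = P/(A₁E₁) + P/(A₂E₂).
|α₁ − α₂|·ΔT = 6.8×10⁻⁶ × 109 = 0.0007412.
1/(A₁E₁) + 1/(A₂E₂) = 1/(180×118×10³) + 1/(1975×115×10³) = 5.148×10⁻⁸ N⁻¹.
P = 0.0007412 / 5.148×10⁻⁸ = 14400 N = 14.4 kN.
σ_{cast iron} = P/A₂ = 14400/1975 = 7.289 MPa, compressive.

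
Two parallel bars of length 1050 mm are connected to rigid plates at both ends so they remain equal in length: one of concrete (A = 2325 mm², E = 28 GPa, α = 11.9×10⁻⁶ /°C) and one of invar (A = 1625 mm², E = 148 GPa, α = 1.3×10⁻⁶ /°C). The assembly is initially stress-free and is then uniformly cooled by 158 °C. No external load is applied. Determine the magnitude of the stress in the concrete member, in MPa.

The concrete has the larger α, so on cooling it would change length more than the invar if both were free. The rigid plates force a common final length, so the concrete is put into tension and the invar into compression, with equal and opposite forces P (no external load).
Compatibility of the two members (thermal + elastic change equal): (α₁ − α₂)ΔT = P·[1/(A₁E₁) + 1/(A₂E₂)].
|α₁ − α₂|·ΔT = 10.6×10⁻⁶ × 158 = 0.001675.
1/(A₁E₁) + 1/(A₂E₂) = 1/(2325×28×10³) + 1/(1625×148×10³) = 1.952×10⁻⁸ N⁻¹.
P = 0.001675 / 1.952×10⁻⁸ = 85800 N = 85.8 kN.
σ_{concrete} = P/A₁ = 85800/2325 = 36.9 MPa, tensile.

σ ≈ 36.9 MPa (tensile)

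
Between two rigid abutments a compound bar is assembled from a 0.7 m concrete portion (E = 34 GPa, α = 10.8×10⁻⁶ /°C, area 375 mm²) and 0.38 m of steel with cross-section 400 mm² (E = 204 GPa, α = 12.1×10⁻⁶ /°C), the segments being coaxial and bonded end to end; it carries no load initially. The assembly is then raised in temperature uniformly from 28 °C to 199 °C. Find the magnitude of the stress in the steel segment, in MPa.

σ ≈ 87.3 MPa (compressive)

With the walls removed the bar would change length by δ_free = Σ αᵢΔT Lᵢ = 10.8×10⁻⁶×171×700 + 12.1×10⁻⁶×171×380 = 2.079 mm.
Since the ends are fixed, an axial force P builds up, equal in every segment, with P · Σ Lᵢ/(AᵢEᵢ) = δ_free.
The series flexibility is Σ Lᵢ/(AᵢEᵢ) = 700/(375×34×10³) + 380/(400×204×10³) = 5.956×10⁻⁵ mm/N.
P = 2.079 / 5.956×10⁻⁵ = 34910 N = 34.91 kN, compressive.
σ_{steel} = P / A = 34910 / 400 = 87.27 MPa.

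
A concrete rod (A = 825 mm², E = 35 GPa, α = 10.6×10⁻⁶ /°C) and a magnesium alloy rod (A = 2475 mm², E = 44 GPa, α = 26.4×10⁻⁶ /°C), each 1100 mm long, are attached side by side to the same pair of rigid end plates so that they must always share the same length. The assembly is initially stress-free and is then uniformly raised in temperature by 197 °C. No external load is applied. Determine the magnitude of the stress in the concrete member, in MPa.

The magnesium alloy has the larger α, so on heating it would change length more than the concrete if both were free. The rigid plates force a common final length, so the magnesium alloy is put into compression and the concrete into tension, with equal and opposite forces P (no external load).
Setting the final lengths equal and cancelling L: (α₁ − α₂)ΔT = P/(A₁E₁) + P/(A₂E₂).
|α₁ − α₂|·ΔT = 15.8×10⁻⁶ × 197 = 0.003113.
1/(A₁E₁) + 1/(A₂E₂) = 1/(825×35×10³) + 1/(2475×44×10³) = 4.381×10⁻⁸ N⁻¹.
P = 0.003113 / 4.381×10⁻⁸ = 71040 N = 71.04 kN.
σ_{concrete} = P/A₁ = 71040/825 = 86.11 MPa, tensile.

σ ≈ 86.1 MPa (tensile)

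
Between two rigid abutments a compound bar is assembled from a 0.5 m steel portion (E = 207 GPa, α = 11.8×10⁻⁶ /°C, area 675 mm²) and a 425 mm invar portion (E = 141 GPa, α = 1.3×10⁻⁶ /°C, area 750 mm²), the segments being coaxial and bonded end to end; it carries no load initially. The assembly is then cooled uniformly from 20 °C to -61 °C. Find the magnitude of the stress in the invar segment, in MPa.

σ ≈ 91.7 MPa (tensile)

If the supports were absent, the total length change would be Σ αᵢΔT Lᵢ = 11.8×10⁻⁶×81×500 + 1.3×10⁻⁶×81×425 = 0.5227 mm.
The rigid supports impose zero overall length change; the single axial force P common to all segments must satisfy P Σ Lᵢ/(AᵢEᵢ) = δ_free.
The series flexibility is Σ Lᵢ/(AᵢEᵢ) = 500/(675×207×10³) + 425/(750×141×10³) = 7.597×10⁻⁶ mm/N.
Hence P = δ_free / Σ(L/AE) = 0.5227/7.597×10⁻⁶ = 68.79 kN (tensile).
σ_{invar} = P / A = 68790 / 750 = 91.73 MPa.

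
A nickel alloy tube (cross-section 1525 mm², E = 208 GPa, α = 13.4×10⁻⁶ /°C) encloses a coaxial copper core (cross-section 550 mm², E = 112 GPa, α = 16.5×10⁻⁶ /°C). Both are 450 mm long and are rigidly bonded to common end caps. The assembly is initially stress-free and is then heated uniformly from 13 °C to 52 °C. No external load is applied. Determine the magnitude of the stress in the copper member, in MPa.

σ ≈ 11.3 MPa (compressive)

The copper has the larger α, so on heating it would change length more than the nickel alloy if both were free. The rigid plates force a common final length, so the copper is put into compression and the nickel alloy into tension, with equal and opposite forces P (no external load).
Setting the final lengths equal and cancelling L: (α₁ − α₂)ΔT = P/(A₁E₁) + P/(A₂E₂).
|α₁ − α₂|·ΔT = 3.1×10⁻⁶ × 39 = 0.0001209.
1/(A₁E₁) + 1/(A₂E₂) = 1/(1525×208×10³) + 1/(550×112×10³) = 1.939×10⁻⁸ N⁻¹.
P = 0.0001209 / 1.939×10⁻⁸ = 6236 N = 6.236 kN.
σ_{copper} = P/A₂ = 6236/550 = 11.34 MPa, compressive.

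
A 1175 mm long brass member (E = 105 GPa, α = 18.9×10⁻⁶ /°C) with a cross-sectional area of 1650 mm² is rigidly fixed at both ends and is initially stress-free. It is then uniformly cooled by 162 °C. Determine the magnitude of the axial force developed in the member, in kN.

Full restraint means ε = 0, so the stress is σ = EαΔT = 105×10³ × 18.9×10⁻⁶ × 162 = 321.5 MPa.
Axial force P = σA = 321.5 × 1650 = 530500 N = 530.5 kN, tensile.

P ≈ 530 kN (tensile)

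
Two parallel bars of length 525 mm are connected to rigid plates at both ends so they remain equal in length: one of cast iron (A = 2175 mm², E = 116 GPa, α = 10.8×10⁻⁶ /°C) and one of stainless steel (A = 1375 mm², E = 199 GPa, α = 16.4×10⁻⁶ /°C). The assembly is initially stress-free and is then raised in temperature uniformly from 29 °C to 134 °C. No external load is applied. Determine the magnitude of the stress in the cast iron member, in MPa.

Both members must finish at the same length. With the larger α, the stainless steel tends to over-expand; the plates restrain it, putting the stainless steel in compression and the cast iron in tension. With no external load the two internal forces are equal and opposite, magnitude P.
Compatibility of the two members (thermal + elastic change equal): (α₁ − α₂)ΔT = P·[1/(A₁E₁) + 1/(A₂E₂)].
|α₁ − α₂|·ΔT = 5.6×10⁻⁶ × 105 = 0.000588.
1/(A₁E₁) + 1/(A₂E₂) = 1/(2175×116×10³) + 1/(1375×199×10³) = 7.618×10⁻⁹ N⁻¹.
P = 0.000588 / 7.618×10⁻⁹ = 77180 N = 77.18 kN.
σ_{cast iron} = P/A₁ = 77180/2175 = 35.49 MPa, tensile.

σ ≈ 35.5 MPa (tensile)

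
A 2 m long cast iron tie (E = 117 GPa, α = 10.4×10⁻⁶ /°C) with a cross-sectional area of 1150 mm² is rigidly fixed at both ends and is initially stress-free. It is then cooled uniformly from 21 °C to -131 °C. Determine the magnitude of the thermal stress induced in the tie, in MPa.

With length fixed, the mechanical strain must cancel the thermal strain αΔT = 10.4×10⁻⁶ × 152 = 1580.8×10⁻⁶.
The stress required to suppress this strain is σ = Eε = 117×10³ × 1580.8×10⁻⁶ = 185 MPa, tensile since the tie is trying to contract.

σ ≈ 185 MPa (tensile)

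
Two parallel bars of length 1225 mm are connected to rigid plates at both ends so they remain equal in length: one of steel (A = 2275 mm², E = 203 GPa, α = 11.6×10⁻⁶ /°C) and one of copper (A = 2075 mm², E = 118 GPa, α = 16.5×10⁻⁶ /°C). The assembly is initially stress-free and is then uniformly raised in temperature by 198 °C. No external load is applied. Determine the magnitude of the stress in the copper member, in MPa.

σ ≈ 74.8 MPa (compressive)

Both members must finish at the same length. With the larger α, the copper tends to over-expand; the plates restrain it, putting the copper in compression and the steel in tension. With no external load the two internal forces are equal and opposite, magnitude P.
Compatibility of the two members (thermal + elastic change equal): (α₁ − α₂)ΔT = P·[1/(A₁E₁) + 1/(A₂E₂)].
|α₁ − α₂|·ΔT = 4.9×10⁻⁶ × 198 = 0.0009702.
1/(A₁E₁) + 1/(A₂E₂) = 1/(2275×203×10³) + 1/(2075×118×10³) = 6.249×10⁻⁹ N⁻¹.
P = 0.0009702 / 6.249×10⁻⁹ = 155200 N = 155.2 kN.
σ_{copper} = P/A₂ = 155200/2075 = 74.82 MPa, compressive.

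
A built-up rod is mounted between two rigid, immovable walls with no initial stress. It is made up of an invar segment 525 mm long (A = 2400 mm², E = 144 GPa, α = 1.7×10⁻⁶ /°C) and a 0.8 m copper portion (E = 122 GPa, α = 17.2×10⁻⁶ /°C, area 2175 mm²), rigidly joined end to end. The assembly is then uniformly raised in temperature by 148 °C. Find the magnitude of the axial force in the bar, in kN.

Free thermal expansion of the whole bar: Σ αᵢΔT Lᵢ = 1.7×10⁻⁶×148×525 + 17.2×10⁻⁶×148×800 = 2.169 mm.
The walls prevent any net length change, so an axial force P (same in every segment) develops. Compatibility: P · Σ Lᵢ/(AᵢEᵢ) = δ_free.
The series flexibility is Σ Lᵢ/(AᵢEᵢ) = 525/(2400×144×10³) + 800/(2175×122×10³) = 4.534×10⁻⁶ mm/N.
Hence P = δ_free / Σ(L/AE) = 2.169/4.534×10⁻⁶ = 478.3 kN (compressive).

P ≈ 478 kN (compressive)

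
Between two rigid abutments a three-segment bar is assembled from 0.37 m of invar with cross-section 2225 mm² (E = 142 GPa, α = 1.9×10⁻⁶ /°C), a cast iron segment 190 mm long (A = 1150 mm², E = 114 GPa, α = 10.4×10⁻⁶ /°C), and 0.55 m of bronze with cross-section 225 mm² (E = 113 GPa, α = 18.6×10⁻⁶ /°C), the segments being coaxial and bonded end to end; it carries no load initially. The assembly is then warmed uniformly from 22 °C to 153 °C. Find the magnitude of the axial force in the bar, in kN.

P ≈ 69.7 kN (compressive)

If the supports were absent, the total length change would be Σ αᵢΔT Lᵢ = 1.9×10⁻⁶×131×370 + 10.4×10⁻⁶×131×190 + 18.6×10⁻⁶×131×550 = 1.691 mm.
The walls prevent any net length change, so an axial force P (same in every segment) develops. Compatibility: P · Σ Lᵢ/(AᵢEᵢ) = δ_free.
Σ Lᵢ/(AᵢEᵢ) = 370/(2225×142×10³) + 190/(1150×114×10³) + 550/(225×113×10³) = 2.425×10⁻⁵ mm/N.
Hence P = δ_free / Σ(L/AE) = 1.691/2.425×10⁻⁵ = 69.73 kN (compressive).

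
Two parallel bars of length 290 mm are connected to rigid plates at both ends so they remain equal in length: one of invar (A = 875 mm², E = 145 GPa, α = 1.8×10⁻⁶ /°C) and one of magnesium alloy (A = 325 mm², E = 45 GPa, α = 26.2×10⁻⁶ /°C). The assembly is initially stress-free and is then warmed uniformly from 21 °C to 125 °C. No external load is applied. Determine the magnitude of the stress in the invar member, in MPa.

σ ≈ 38 MPa (tensile)

Both members must finish at the same length. With the larger α, the magnesium alloy tends to over-expand; the plates restrain it, putting the magnesium alloy in compression and the invar in tension. With no external load the two internal forces are equal and opposite, magnitude P.
Setting the final lengths equal and cancelling L: (α₁ − α₂)ΔT = P/(A₁E₁) + P/(A₂E₂).
|α₁ − α₂|·ΔT = 24.4×10⁻⁶ × 104 = 0.002538.
1/(A₁E₁) + 1/(A₂E₂) = 1/(875×145×10³) + 1/(325×45×10³) = 7.626×10⁻⁸ N⁻¹.
P = 0.002538 / 7.626×10⁻⁸ = 33280 N = 33.28 kN.
σ_{invar} = P/A₁ = 33280/875 = 38.03 MPa, tensile.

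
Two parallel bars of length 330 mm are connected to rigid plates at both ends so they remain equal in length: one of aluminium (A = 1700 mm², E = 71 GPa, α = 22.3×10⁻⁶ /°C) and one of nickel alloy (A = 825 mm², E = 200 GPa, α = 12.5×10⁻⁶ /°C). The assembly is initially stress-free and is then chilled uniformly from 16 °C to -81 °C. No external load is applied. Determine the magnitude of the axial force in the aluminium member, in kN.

P ≈ 66.3 kN (tensile in the aluminium)

The aluminium has the larger α, so on cooling it would change length more than the nickel alloy if both were free. The rigid plates force a common final length, so the aluminium is put into tension and the nickel alloy into compression, with equal and opposite forces P (no external load).
Setting the final lengths equal and cancelling L: (α₁ − α₂)ΔT = P/(A₁E₁) + P/(A₂E₂).
|α₁ − α₂|·ΔT = 9.8×10⁻⁶ × 97 = 0.0009506.
1/(A₁E₁) + 1/(A₂E₂) = 1/(1700×71×10³) + 1/(825×200×10³) = 1.435×10⁻⁸ N⁻¹.
So P = 0.0009506 / 1.435×10⁻⁸ = 66.26 kN.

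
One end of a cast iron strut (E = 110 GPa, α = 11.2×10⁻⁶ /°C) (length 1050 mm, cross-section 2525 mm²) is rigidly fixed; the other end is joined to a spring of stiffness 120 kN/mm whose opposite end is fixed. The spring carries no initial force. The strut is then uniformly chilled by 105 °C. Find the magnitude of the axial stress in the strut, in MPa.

If the spring were absent the strut would shorten by αΔT L = 11.2×10⁻⁶ × 105 × 1050 = 1.235 mm.
With a force P in the spring, the elastic change of the strut is PL/(AE) and that of the spring is P/k; compatibility requires their sum to equal δ_free.
P [ L/(AE) + 1/k ] = δ_free → P [ 1050/(2525×110×10³) + 1/(120×10³) ] = 1.235.
P = 1.235 / 1.211×10⁻⁵ = 101900 N.
σ = P/A = 101900/2525 = 40.37 MPa.

σ ≈ 40.4 MPa (tensile)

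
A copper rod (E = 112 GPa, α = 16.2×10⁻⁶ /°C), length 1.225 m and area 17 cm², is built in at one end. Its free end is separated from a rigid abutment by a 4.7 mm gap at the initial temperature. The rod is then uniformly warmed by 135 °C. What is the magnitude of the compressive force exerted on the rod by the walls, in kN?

P ≈ 0 kN

If the wall were absent the rod would grow by αΔT L = 16.2×10⁻⁶ × 135 × 1225 = 2.679 mm.
This is smaller than the 4.7 mm clearance, so the rod expands freely without reaching the stop — the stress is zero.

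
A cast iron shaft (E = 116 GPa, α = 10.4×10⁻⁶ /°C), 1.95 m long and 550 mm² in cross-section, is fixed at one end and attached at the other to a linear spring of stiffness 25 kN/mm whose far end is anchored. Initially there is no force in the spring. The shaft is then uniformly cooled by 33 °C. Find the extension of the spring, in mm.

If the spring were absent the shaft would shorten by αΔT L = 10.4×10⁻⁶ × 33 × 1950 = 0.6692 mm.
With a force P in the spring, the elastic change of the shaft is PL/(AE) and that of the spring is P/k; compatibility requires their sum to equal δ_free.
P [ L/(AE) + 1/k ] = δ_free → P [ 1950/(550×116×10³) + 1/(25×10³) ] = 0.6692.
P = 0.6692 / 7.056×10⁻⁵ = 9484 N.
Spring extension = P/k = 9484/(25×10³) = 0.3794 mm.

δ ≈ 0.379 mm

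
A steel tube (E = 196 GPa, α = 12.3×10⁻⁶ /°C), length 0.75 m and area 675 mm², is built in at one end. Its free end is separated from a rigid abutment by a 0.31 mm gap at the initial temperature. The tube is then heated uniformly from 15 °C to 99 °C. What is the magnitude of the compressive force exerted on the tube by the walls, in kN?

If the wall were absent the tube would grow by αΔT L = 12.3×10⁻⁶ × 84 × 750 = 0.7749 mm.
The gap closes (δ_free > 0.31 mm) and the wall then resists a further 0.7749 − 0.31 = 0.4649 mm of expansion.
That suppressed elongation corresponds to σ = E·Δ/L = 196×10³ × 0.4649/750 = 121.5 MPa.
P = σA = 121.5 × 675 = 82.01 kN.

P ≈ 82 kN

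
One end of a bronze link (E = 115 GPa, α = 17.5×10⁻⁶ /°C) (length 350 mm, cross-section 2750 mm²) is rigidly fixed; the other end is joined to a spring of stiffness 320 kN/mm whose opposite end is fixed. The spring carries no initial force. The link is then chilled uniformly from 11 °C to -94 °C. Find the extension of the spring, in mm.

If the spring were absent the link would shorten by αΔT L = 17.5×10⁻⁶ × 105 × 350 = 0.6431 mm.
With a force P in the spring, the elastic change of the link is PL/(AE) and that of the spring is P/k; compatibility requires their sum to equal δ_free.
So P = δ_free / [L/(AE) + 1/k] = 0.6431 / [ 350/(2750×115×10³) + 1/(320×10³) ].
P = 0.6431 / 4.232×10⁻⁶ = 152000 N.
Spring extension = P/k = 152000/(320×10³) = 0.4749 mm.

δ ≈ 0.475 mm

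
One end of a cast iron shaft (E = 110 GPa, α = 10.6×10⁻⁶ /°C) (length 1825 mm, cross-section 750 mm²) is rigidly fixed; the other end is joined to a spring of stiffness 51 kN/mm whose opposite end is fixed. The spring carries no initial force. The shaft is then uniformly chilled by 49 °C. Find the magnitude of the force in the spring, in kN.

P ≈ 22.7 kN

Free thermal contraction: δ_free = αΔT L = 10.6×10⁻⁶ × 49 × 1825 = 0.9479 mm.
Let P be the tensile force in the spring. The shaft extends elastically by PL/(AE) and the spring stretches by P/k; together these equal δ_free.
So P = δ_free / [L/(AE) + 1/k] = 0.9479 / [ 1825/(750×110×10³) + 1/(51×10³) ].
P = 0.9479 / 4.173×10⁻⁵ = 22720 N.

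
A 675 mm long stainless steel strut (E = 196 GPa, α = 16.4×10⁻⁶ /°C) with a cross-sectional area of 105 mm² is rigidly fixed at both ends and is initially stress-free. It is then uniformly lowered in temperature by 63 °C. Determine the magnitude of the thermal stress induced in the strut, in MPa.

With length fixed, the mechanical strain must cancel the thermal strain αΔT = 16.4×10⁻⁶ × 63 = 1033.2×10⁻⁶.
The stress required to suppress this strain is σ = Eε = 196×10³ × 1033.2×10⁻⁶ = 202.5 MPa, tensile since the strut is trying to contract.

σ ≈ 203 MPa (tensile)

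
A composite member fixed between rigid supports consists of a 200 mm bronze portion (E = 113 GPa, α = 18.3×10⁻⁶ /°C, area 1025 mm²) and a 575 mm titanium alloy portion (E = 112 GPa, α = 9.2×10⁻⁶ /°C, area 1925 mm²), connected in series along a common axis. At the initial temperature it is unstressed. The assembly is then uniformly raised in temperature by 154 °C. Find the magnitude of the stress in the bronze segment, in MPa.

σ ≈ 306 MPa (compressive)

With the walls removed the bar would change length by δ_free = Σ αᵢΔT Lᵢ = 18.3×10⁻⁶×154×200 + 9.2×10⁻⁶×154×575 = 1.378 mm.
Since the ends are fixed, an axial force P builds up, equal in every segment, with P · Σ Lᵢ/(AᵢEᵢ) = δ_free.
The series flexibility is Σ Lᵢ/(AᵢEᵢ) = 200/(1025×113×10³) + 575/(1925×112×10³) = 4.394×10⁻⁶ mm/N.
So P = 1.378 / 4.394×10⁻⁶ = 313.7 kN, compressive.
σ_{bronze} = P / A = 313700 / 1025 = 306 MPa.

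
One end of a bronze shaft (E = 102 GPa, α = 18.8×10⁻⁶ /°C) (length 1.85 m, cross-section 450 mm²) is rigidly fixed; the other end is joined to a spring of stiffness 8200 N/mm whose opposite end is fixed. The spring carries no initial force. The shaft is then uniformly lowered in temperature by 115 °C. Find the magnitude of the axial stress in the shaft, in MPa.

The unrestrained thermal change is αΔT L = 18.8×10⁻⁶ × 115 × 1850 = 4 mm.
With a force P in the spring, the elastic change of the shaft is PL/(AE) and that of the spring is P/k; compatibility requires their sum to equal δ_free.
P [ L/(AE) + 1/k ] = δ_free → P [ 1850/(450×102×10³) + 1/(8200) ] = 4.
P = 4 / 0.0001623 = 24650 N.
σ = P/A = 24650/450 = 54.78 MPa.

σ ≈ 54.8 MPa (tensile)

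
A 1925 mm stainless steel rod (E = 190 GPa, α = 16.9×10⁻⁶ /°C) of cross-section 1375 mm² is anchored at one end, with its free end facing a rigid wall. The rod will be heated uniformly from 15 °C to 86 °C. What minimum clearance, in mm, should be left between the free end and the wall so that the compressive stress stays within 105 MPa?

With no wall the rod would lengthen by αΔT L = 16.9×10⁻⁶ × 71 × 1925 = 2.31 mm.
At the allowable stress the elastic shortening the wall may impose is σL/E = 105 × 1925 / (190×10³) = 1.064 mm.
The gap must absorb the remainder: g_min = 2.31 − 1.064 = 1.246 mm.

g ≈ 1.25 mm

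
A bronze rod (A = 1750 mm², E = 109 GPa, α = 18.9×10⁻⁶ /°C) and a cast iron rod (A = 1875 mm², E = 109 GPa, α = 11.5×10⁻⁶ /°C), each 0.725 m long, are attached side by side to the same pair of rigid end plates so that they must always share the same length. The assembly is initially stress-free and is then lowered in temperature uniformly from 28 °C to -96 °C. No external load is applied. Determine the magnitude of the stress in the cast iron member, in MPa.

σ ≈ 48.3 MPa (compressive)

Equilibrium of a rigid end plate with no external load gives equal and opposite internal forces ±P in the two members. Since α_{bronze} > α_{cast iron}, cooling drives the bronze into tension and the cast iron into compression.
Setting the final lengths equal and cancelling L: (α₁ − α₂)ΔT = P/(A₁E₁) + P/(A₂E₂).
|α₁ − α₂|·ΔT = 7.4×10⁻⁶ × 124 = 0.0009176.
1/(A₁E₁) + 1/(A₂E₂) = 1/(1750×109×10³) + 1/(1875×109×10³) = 1.014×10⁻⁸ N⁻¹.
So P = 0.0009176 / 1.014×10⁻⁸ = 90.53 kN.
σ_{cast iron} = P/A₂ = 90530/1875 = 48.28 MPa, compressive.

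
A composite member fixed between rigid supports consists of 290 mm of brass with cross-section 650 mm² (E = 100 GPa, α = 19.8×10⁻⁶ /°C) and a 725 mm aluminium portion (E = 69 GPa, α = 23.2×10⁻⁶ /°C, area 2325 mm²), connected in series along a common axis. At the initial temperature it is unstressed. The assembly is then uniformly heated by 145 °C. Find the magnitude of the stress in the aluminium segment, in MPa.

σ ≈ 157 MPa (compressive)

Free thermal expansion of the whole bar: Σ αᵢΔT Lᵢ = 19.8×10⁻⁶×145×290 + 23.2×10⁻⁶×145×725 = 3.271 mm.
Since the ends are fixed, an axial force P builds up, equal in every segment, with P · Σ Lᵢ/(AᵢEᵢ) = δ_free.
Σ Lᵢ/(AᵢEᵢ) = 290/(650×100×10³) + 725/(2325×69×10³) = 8.981×10⁻⁶ mm/N.
Hence P = δ_free / Σ(L/AE) = 3.271/8.981×10⁻⁶ = 364.3 kN (compressive).
σ_{aluminium} = P / A = 364300 / 2325 = 156.7 MPa.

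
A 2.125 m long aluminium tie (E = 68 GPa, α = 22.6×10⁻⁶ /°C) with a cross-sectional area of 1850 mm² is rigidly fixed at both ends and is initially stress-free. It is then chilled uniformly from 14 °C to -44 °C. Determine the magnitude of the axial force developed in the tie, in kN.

P ≈ 165 kN (tensile)

With zero net strain, σ = E·αΔT = 68 GPa × 22.6×10⁻⁶ × 58 = 89.13 MPa.
Then P = σA = 89.13 × 1850 mm² = 164.9 kN, tensile.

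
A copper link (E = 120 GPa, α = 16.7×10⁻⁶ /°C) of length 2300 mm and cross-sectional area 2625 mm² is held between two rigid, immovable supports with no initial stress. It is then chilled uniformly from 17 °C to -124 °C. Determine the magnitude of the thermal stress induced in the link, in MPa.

With length fixed, the mechanical strain must cancel the thermal strain αΔT = 16.7×10⁻⁶ × 141 = 2354.7×10⁻⁶.
Hence σ = E·αΔT = 120×10³ × 2354.7×10⁻⁶ = 282.6 MPa, tensile.

σ ≈ 283 MPa (tensile)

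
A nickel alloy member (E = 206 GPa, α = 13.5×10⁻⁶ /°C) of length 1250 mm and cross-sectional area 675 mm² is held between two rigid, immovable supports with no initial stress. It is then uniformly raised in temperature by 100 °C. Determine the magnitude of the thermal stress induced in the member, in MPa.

σ ≈ 278 MPa (compressive)

The supports are rigid, so the total axial strain is zero. The restrained thermal strain is ε = αΔT = 13.5×10⁻⁶ × 100 = 1350×10⁻⁶.
Hence σ = E·αΔT = 206×10³ × 1350×10⁻⁶ = 278.1 MPa, compressive.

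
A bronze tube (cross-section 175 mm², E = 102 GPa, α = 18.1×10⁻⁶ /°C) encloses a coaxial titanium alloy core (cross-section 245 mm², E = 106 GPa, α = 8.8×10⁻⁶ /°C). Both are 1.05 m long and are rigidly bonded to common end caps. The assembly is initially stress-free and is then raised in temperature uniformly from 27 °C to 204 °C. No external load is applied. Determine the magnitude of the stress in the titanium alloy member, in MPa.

The bronze has the larger α, so on heating it would change length more than the titanium alloy if both were free. The rigid plates force a common final length, so the bronze is put into compression and the titanium alloy into tension, with equal and opposite forces P (no external load).
Equating the net (thermal + elastic) strains gives |α₁ − α₂|·ΔT = P·[1/(A₁E₁) + 1/(A₂E₂)].
|α₁ − α₂|·ΔT = 9.3×10⁻⁶ × 177 = 0.001646.
1/(A₁E₁) + 1/(A₂E₂) = 1/(175×102×10³) + 1/(245×106×10³) = 9.453×10⁻⁸ N⁻¹.
So P = 0.001646 / 9.453×10⁻⁸ = 17.41 kN.
σ_{titanium alloy} = P/A₂ = 17410/245 = 71.08 MPa, tensile.

σ ≈ 71.1 MPa (tensile)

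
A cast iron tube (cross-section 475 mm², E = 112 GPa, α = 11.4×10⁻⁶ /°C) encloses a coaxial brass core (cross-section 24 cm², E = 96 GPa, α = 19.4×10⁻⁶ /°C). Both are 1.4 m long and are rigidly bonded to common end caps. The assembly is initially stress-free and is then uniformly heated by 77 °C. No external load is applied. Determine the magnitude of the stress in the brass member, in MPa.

σ ≈ 11.1 MPa (compressive)

Both members must finish at the same length. With the larger α, the brass tends to over-expand; the plates restrain it, putting the brass in compression and the cast iron in tension. With no external load the two internal forces are equal and opposite, magnitude P.
Compatibility of the two members (thermal + elastic change equal): (α₁ − α₂)ΔT = P·[1/(A₁E₁) + 1/(A₂E₂)].
|α₁ − α₂|·ΔT = 8×10⁻⁶ × 77 = 0.000616.
1/(A₁E₁) + 1/(A₂E₂) = 1/(475×112×10³) + 1/(2400×96×10³) = 2.314×10⁻⁸ N⁻¹.
P = 0.000616 / 2.314×10⁻⁸ = 26620 N = 26.62 kN.
σ_{brass} = P/A₂ = 26620/2400 = 11.09 MPa, compressive.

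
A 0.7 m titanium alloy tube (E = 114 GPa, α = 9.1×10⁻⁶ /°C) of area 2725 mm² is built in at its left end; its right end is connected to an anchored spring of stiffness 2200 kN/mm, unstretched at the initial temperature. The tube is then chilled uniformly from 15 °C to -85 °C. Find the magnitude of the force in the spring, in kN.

If the spring were absent the tube would shorten by αΔT L = 9.1×10⁻⁶ × 100 × 700 = 0.637 mm.
With a force P in the spring, the elastic change of the tube is PL/(AE) and that of the spring is P/k; compatibility requires their sum to equal δ_free.
P [ L/(AE) + 1/k ] = δ_free → P [ 700/(2725×114×10³) + 1/(2200×10³) ] = 0.637.
P = 0.637 / 2.708×10⁻⁶ = 235200 N.

P ≈ 235 kN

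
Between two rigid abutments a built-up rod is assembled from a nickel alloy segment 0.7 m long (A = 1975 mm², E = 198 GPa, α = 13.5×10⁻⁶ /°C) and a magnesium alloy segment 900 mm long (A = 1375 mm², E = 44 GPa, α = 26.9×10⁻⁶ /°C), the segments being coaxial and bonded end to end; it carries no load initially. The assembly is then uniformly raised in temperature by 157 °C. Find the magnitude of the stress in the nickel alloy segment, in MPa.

σ ≈ 161 MPa (compressive)

If the supports were absent, the total length change would be Σ αᵢΔT Lᵢ = 13.5×10⁻⁶×157×700 + 26.9×10⁻⁶×157×900 = 5.285 mm.
Since the ends are fixed, an axial force P builds up, equal in every segment, with P · Σ Lᵢ/(AᵢEᵢ) = δ_free.
The series flexibility is Σ Lᵢ/(AᵢEᵢ) = 700/(1975×198×10³) + 900/(1375×44×10³) = 1.667×10⁻⁵ mm/N.
Hence P = δ_free / Σ(L/AE) = 5.285/1.667×10⁻⁵ = 317.1 kN (compressive).
σ_{nickel alloy} = P / A = 317100 / 1975 = 160.6 MPa.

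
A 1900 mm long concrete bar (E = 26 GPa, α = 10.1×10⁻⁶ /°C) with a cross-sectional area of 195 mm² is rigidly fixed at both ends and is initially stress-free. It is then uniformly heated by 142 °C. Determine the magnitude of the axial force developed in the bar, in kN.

Full restraint means ε = 0, so the stress is σ = EαΔT = 26×10³ × 10.1×10⁻⁶ × 142 = 37.29 MPa.
Then P = σA = 37.29 × 195 mm² = 7.271 kN, compressive.

P ≈ 7.27 kN (compressive)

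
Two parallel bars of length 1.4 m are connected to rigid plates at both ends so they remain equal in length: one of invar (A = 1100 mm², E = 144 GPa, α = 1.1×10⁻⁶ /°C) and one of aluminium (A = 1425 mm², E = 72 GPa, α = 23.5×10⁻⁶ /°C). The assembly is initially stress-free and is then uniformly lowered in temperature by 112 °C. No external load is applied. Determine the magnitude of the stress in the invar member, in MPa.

σ ≈ 142 MPa (compressive)

Equilibrium of a rigid end plate with no external load gives equal and opposite internal forces ±P in the two members. Since α_{aluminium} > α_{invar}, cooling drives the aluminium into tension and the invar into compression.
Equating the net (thermal + elastic) strains gives |α₁ − α₂|·ΔT = P·[1/(A₁E₁) + 1/(A₂E₂)].
|α₁ − α₂|·ΔT = 22.4×10⁻⁶ × 112 = 0.002509.
1/(A₁E₁) + 1/(A₂E₂) = 1/(1100×144×10³) + 1/(1425×72×10³) = 1.606×10⁻⁸ N⁻¹.
So P = 0.002509 / 1.606×10⁻⁸ = 156.2 kN.
σ_{invar} = P/A₁ = 156200/1100 = 142 MPa, compressive.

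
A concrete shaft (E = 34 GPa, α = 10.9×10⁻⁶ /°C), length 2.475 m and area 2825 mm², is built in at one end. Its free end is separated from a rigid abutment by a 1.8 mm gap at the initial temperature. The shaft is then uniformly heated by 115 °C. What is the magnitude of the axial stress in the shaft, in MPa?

σ ≈ 17.9 MPa (compressive)

Free thermal elongation = αΔT L = 10.9×10⁻⁶ × 115 × 2475 = 3.102 mm.
After closing the 1.8 mm clearance, 3.102 − 1.8 = 1.302 mm of expansion remains to be suppressed by the wall.
So σ = E(δ_free − g)/L = 34×10³ × 1.302/2475 = 17.89 MPa.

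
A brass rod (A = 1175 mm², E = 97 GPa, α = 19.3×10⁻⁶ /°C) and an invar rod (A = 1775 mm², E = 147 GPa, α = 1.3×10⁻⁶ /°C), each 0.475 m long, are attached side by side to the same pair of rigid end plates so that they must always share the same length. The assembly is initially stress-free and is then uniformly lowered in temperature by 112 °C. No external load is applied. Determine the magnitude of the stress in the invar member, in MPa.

Both members must finish at the same length. With the larger α, the brass tends to over-contract; the plates restrain it, putting the brass in tension and the invar in compression. With no external load the two internal forces are equal and opposite, magnitude P.
Compatibility of the two members (thermal + elastic change equal): (α₁ − α₂)ΔT = P·[1/(A₁E₁) + 1/(A₂E₂)].
|α₁ − α₂|·ΔT = 18×10⁻⁶ × 112 = 0.002016.
1/(A₁E₁) + 1/(A₂E₂) = 1/(1175×97×10³) + 1/(1775×147×10³) = 1.261×10⁻⁸ N⁻¹.
So P = 0.002016 / 1.261×10⁻⁸ = 159.9 kN.
σ_{invar} = P/A₂ = 159900/1775 = 90.1 MPa, compressive.

σ ≈ 90.1 MPa (compressive)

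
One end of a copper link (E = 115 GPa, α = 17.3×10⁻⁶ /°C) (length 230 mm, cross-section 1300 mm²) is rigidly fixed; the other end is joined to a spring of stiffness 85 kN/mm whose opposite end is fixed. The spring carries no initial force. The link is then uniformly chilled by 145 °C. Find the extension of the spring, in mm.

δ ≈ 0.51 mm

Free thermal contraction: δ_free = αΔT L = 17.3×10⁻⁶ × 145 × 230 = 0.577 mm.
With a force P in the spring, the elastic change of the link is PL/(AE) and that of the spring is P/k; compatibility requires their sum to equal δ_free.
So P = δ_free / [L/(AE) + 1/k] = 0.577 / [ 230/(1300×115×10³) + 1/(85×10³) ].
P = 0.577 / 1.33×10⁻⁵ = 43370 N.
Spring extension = P/k = 43370/(85×10³) = 0.5102 mm.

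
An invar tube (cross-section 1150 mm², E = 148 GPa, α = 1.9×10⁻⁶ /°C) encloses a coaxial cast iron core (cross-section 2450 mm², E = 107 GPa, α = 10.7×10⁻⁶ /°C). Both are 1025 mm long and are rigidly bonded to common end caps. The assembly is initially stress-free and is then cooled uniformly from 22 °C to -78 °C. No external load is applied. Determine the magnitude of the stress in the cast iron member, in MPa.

σ ≈ 37.1 MPa (tensile)

Equilibrium of a rigid end plate with no external load gives equal and opposite internal forces ±P in the two members. Since α_{cast iron} > α_{invar}, cooling drives the cast iron into tension and the invar into compression.
Setting the final lengths equal and cancelling L: (α₁ − α₂)ΔT = P/(A₁E₁) + P/(A₂E₂).
|α₁ − α₂|·ΔT = 8.8×10⁻⁶ × 100 = 0.00088.
1/(A₁E₁) + 1/(A₂E₂) = 1/(1150×148×10³) + 1/(2450×107×10³) = 9.69×10⁻⁹ N⁻¹.
P = 0.00088 / 9.69×10⁻⁹ = 90810 N = 90.81 kN.
σ_{cast iron} = P/A₂ = 90810/2450 = 37.07 MPa, tensile.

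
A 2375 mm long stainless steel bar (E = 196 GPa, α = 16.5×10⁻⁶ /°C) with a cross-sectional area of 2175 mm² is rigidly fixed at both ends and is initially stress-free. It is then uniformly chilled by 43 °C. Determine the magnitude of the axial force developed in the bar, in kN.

The ends cannot move, so σ = EαΔT = 196×10³ × 16.5×10⁻⁶ × 43 = 139.1 MPa.
Axial force P = σA = 139.1 × 2175 = 302500 N = 302.5 kN, tensile.

P ≈ 302 kN (tensile)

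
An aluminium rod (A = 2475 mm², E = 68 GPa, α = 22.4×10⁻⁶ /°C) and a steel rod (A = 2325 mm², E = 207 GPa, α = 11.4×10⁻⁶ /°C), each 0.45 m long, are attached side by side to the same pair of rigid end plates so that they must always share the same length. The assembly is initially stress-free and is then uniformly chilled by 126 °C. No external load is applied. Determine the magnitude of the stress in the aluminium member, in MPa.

Both members must finish at the same length. With the larger α, the aluminium tends to over-contract; the plates restrain it, putting the aluminium in tension and the steel in compression. With no external load the two internal forces are equal and opposite, magnitude P.
Setting the final lengths equal and cancelling L: (α₁ − α₂)ΔT = P/(A₁E₁) + P/(A₂E₂).
|α₁ − α₂|·ΔT = 11×10⁻⁶ × 126 = 0.001386.
1/(A₁E₁) + 1/(A₂E₂) = 1/(2475×68×10³) + 1/(2325×207×10³) = 8.02×10⁻⁹ N⁻¹.
P = 0.001386 / 8.02×10⁻⁹ = 172800 N = 172.8 kN.
σ_{aluminium} = P/A₁ = 172800/2475 = 69.83 MPa, tensile.

σ ≈ 69.8 MPa (tensile)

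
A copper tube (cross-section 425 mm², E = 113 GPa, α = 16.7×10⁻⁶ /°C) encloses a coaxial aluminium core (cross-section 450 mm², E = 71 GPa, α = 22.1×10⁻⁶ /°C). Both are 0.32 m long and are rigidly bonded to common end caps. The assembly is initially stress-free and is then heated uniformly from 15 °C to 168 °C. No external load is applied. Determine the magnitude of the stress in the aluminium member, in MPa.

σ ≈ 35.2 MPa (compressive)

The aluminium has the larger α, so on heating it would change length more than the copper if both were free. The rigid plates force a common final length, so the aluminium is put into compression and the copper into tension, with equal and opposite forces P (no external load).
Setting the final lengths equal and cancelling L: (α₁ − α₂)ΔT = P/(A₁E₁) + P/(A₂E₂).
|α₁ − α₂|·ΔT = 5.4×10⁻⁶ × 153 = 0.0008262.
1/(A₁E₁) + 1/(A₂E₂) = 1/(425×113×10³) + 1/(450×71×10³) = 5.212×10⁻⁸ N⁻¹.
So P = 0.0008262 / 5.212×10⁻⁸ = 15.85 kN.
σ_{aluminium} = P/A₂ = 15850/450 = 35.23 MPa, compressive.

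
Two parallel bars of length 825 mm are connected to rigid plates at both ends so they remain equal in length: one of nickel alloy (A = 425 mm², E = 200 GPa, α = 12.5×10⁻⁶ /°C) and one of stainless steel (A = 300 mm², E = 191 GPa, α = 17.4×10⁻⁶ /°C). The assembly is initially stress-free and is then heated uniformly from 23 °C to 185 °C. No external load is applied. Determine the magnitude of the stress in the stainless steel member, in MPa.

Both members must finish at the same length. With the larger α, the stainless steel tends to over-expand; the plates restrain it, putting the stainless steel in compression and the nickel alloy in tension. With no external load the two internal forces are equal and opposite, magnitude P.
Equating the net (thermal + elastic) strains gives |α₁ − α₂|·ΔT = P·[1/(A₁E₁) + 1/(A₂E₂)].
|α₁ − α₂|·ΔT = 4.9×10⁻⁶ × 162 = 0.0007938.
1/(A₁E₁) + 1/(A₂E₂) = 1/(425×200×10³) + 1/(300×191×10³) = 2.922×10⁻⁸ N⁻¹.
So P = 0.0007938 / 2.922×10⁻⁸ = 27.17 kN.
σ_{stainless steel} = P/A₂ = 27170/300 = 90.56 MPa, compressive.

σ ≈ 90.6 MPa (compressive)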